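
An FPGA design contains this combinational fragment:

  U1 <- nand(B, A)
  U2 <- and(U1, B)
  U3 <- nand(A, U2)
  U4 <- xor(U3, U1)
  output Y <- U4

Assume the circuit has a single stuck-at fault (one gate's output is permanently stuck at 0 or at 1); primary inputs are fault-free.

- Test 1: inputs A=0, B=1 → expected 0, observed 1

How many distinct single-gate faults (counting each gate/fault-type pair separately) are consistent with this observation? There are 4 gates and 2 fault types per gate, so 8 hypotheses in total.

3

Fault-free: U1=1, U2=1, U3=1, U4=0 → 0. Observed 1.
  U1 stuck-at-0: output 1 ✓
  U1 stuck-at-1: output 0 ✗
  U2 stuck-at-0: output 0 ✗
  U2 stuck-at-1: output 0 ✗
  U3 stuck-at-0: output 1 ✓
  U3 stuck-at-1: output 0 ✗
  U4 stuck-at-0: output 0 ✗
  U4 stuck-at-1: output 1 ✓
Consistent faults: {U1 stuck-at-0, U3 stuck-at-0, U4 stuck-at-1} — 3 in all.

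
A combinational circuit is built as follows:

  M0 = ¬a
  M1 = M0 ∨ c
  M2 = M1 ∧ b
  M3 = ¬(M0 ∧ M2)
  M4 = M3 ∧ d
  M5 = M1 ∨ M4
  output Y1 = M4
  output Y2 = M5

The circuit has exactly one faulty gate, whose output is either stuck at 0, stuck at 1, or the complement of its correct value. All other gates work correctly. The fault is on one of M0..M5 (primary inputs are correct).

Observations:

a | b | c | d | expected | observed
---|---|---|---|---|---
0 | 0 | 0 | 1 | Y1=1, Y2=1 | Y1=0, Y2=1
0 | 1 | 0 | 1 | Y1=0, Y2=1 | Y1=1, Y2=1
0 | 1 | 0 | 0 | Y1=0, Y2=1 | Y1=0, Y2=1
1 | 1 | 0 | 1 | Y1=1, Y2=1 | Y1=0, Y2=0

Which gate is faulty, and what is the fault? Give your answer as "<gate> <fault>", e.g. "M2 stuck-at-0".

M3 inverted output

Fault-free values for test 1 (a=0, b=0, c=0, d=1): M0=1, M1=1, M2=0, M3=1, M4=1, M5=1, giving Y1=1, Y2=1. Observed Y1=0, Y2=1.
Test 1: faults giving observed Y1=0, Y2=1 are {M2 stuck-at-1, M2 inverted output, M3 stuck-at-0, M3 inverted output, M4 stuck-at-0, M4 inverted output}.
Test 2 (a=0, b=1, c=0, d=1): fault-free M0=1, M1=1, M2=1, M3=0, M4=0, M5=1 → Y1=0, Y2=1; observed Y1=1, Y2=1. Eliminates M2 stuck-at-1, M3 stuck-at-0, M4 stuck-at-0.
Test 3 (a=0, b=1, c=0, d=0): fault-free M0=1, M1=1, M2=1, M3=0, M4=0, M5=1 → Y1=0, Y2=1; observed Y1=0, Y2=1. Eliminates M4 inverted output.
Test 4 (a=1, b=1, c=0, d=1): fault-free M0=0, M1=0, M2=0, M3=1, M4=1, M5=1 → Y1=1, Y2=1; observed Y1=0, Y2=0. Eliminates M2 inverted output.
Only M3 inverted output is consistent with every test.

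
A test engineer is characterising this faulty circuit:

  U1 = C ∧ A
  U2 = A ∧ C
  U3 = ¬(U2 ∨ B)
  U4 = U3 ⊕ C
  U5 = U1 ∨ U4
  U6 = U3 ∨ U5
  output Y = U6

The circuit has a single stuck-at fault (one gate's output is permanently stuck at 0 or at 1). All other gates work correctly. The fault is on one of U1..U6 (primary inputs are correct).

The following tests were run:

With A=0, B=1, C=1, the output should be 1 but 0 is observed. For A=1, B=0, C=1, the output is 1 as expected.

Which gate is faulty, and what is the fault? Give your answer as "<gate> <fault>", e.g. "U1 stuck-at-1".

U4 stuck-at-0

Fault-free values for test 1 (A=0, B=1, C=1): U1=0, U2=0, U3=0, U4=1, U5=1, U6=1, giving Y=1. Observed 0.
Test 1: faults giving observed 0 are {U4 stuck-at-0, U5 stuck-at-0, U6 stuck-at-0}.
Test 2 (A=1, B=0, C=1): fault-free U1=1, U2=1, U3=0, U4=1, U5=1, U6=1 → 1; observed 1. Eliminates U5 stuck-at-0, U6 stuck-at-0.
Only U4 stuck-at-0 is consistent with every test.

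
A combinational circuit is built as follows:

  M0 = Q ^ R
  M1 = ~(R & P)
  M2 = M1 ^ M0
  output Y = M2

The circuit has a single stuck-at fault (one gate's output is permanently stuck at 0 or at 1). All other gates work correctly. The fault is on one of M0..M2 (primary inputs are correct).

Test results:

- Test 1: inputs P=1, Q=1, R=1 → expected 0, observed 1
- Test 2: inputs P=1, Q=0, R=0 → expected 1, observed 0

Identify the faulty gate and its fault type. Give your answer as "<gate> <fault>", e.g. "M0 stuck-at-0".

M0 stuck-at-1

Fault-free values for test 1 (P=1, Q=1, R=1): M0=0, M1=0, M2=0, giving Y=0. Observed 1.
Test 1: faults giving observed 1 are {M0 stuck-at-1, M1 stuck-at-1, M2 stuck-at-1}.
Test 2 (P=1, Q=0, R=0): fault-free M0=0, M1=1, M2=1 → 1; observed 0. Eliminates M1 stuck-at-1, M2 stuck-at-1.
Only M0 stuck-at-1 is consistent with every test.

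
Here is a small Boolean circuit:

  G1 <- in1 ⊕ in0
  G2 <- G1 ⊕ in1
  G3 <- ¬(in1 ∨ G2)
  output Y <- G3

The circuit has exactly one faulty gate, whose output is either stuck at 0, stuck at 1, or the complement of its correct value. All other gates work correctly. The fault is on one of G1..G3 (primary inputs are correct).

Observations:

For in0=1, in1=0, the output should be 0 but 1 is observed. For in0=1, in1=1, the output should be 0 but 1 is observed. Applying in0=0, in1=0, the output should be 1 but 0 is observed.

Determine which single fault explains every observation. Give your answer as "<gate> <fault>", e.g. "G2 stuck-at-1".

G3 inverted output

Fault-free values for test 1 (in0=1, in1=0): G1=1, G2=1, G3=0, giving Y=0. Observed 1.
Test 1: faults giving observed 1 are {G1 stuck-at-0, G1 inverted output, G2 stuck-at-0, G2 inverted output, G3 stuck-at-1, G3 inverted output}.
Test 2 (in0=1, in1=1): fault-free G1=0, G2=1, G3=0 → 0; observed 1. Eliminates G1 stuck-at-0, G1 inverted output, G2 stuck-at-0, G2 inverted output.
Test 3 (in0=0, in1=0): fault-free G1=0, G2=0, G3=1 → 1; observed 0. Eliminates G3 stuck-at-1.
Only G3 inverted output is consistent with every test.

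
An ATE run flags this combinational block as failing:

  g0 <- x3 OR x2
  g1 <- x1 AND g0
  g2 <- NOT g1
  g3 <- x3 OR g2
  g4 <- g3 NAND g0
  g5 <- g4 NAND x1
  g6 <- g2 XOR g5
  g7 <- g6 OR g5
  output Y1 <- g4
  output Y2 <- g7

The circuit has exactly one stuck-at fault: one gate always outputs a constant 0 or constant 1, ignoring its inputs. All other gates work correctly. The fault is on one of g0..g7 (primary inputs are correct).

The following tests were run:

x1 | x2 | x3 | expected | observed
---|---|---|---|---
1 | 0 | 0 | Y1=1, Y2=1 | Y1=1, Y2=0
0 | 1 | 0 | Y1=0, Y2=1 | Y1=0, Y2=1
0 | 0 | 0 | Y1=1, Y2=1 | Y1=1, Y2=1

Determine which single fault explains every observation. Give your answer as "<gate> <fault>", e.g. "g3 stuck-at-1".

Fault-free values for test 1 (x1=1, x2=0, x3=0): g0=0, g1=0, g2=1, g3=1, g4=1, g5=0, g6=1, g7=1, giving Y1=1, Y2=1. Observed Y1=1, Y2=0.
Test 1: faults giving observed Y1=1, Y2=0 are {g0 stuck-at-1, g1 stuck-at-1, g2 stuck-at-0, g6 stuck-at-0, g7 stuck-at-0}.
Test 2 (x1=0, x2=1, x3=0): fault-free g0=1, g1=0, g2=1, g3=1, g4=0, g5=1, g6=0, g7=1 → Y1=0, Y2=1; observed Y1=0, Y2=1. Eliminates g1 stuck-at-1, g2 stuck-at-0, g7 stuck-at-0.
Test 3 (x1=0, x2=0, x3=0): fault-free g0=0, g1=0, g2=1, g3=1, g4=1, g5=1, g6=0, g7=1 → Y1=1, Y2=1; observed Y1=1, Y2=1. Eliminates g0 stuck-at-1.
Only g6 stuck-at-0 is consistent with every test.

g6 stuck-at-0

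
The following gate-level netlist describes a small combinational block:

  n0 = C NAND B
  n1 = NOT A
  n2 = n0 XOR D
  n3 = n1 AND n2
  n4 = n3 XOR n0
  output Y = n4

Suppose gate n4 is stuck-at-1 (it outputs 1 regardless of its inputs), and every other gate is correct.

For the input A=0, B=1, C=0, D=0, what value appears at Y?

1

Propagate with n4 forced: n0=1, n1=1, n2=1, n3=1, n4=1 [stuck-at-1].
So Y = 1. (Without the fault it would be 0.)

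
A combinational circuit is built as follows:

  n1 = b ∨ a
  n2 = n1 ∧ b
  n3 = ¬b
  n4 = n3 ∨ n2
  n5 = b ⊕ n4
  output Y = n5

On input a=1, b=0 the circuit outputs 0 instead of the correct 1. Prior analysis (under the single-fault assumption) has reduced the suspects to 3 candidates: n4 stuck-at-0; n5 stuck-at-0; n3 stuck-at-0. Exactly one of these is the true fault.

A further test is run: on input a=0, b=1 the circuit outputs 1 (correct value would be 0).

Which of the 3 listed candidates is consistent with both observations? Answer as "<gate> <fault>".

Evaluate each candidate on input a=0, b=1:
  n4 stuck-at-0: n1=1, n2=1, n3=0, n4=0 [stuck-at-0], n5=1 → 1 — matches
  n5 stuck-at-0: n1=1, n2=1, n3=0, n4=1, n5=0 [stuck-at-0] → 0 — eliminated
  n3 stuck-at-0: n1=1, n2=1, n3=0 [stuck-at-0], n4=1, n5=0 → 0 — eliminated
Only n4 stuck-at-0 reproduces the observed 1.

n4 stuck-at-0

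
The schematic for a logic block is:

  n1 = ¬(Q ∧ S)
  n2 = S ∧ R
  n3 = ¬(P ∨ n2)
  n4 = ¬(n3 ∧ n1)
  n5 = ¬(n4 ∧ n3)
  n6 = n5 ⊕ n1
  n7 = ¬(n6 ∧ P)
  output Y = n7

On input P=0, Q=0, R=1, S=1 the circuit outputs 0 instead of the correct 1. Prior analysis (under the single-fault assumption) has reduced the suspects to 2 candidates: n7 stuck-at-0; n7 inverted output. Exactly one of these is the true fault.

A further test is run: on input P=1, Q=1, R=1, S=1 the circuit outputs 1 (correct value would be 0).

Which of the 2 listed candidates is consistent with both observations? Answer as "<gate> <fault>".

n7 inverted output

Evaluate each candidate on input P=1, Q=1, R=1, S=1:
  n7 stuck-at-0: n1=0, n2=1, n3=0, n4=1, n5=1, n6=1, n7=0 [stuck-at-0] → 0 — eliminated
  n7 inverted output: n1=0, n2=1, n3=0, n4=1, n5=1, n6=1, n7=1 [inverted output] → 1 — matches
Only n7 inverted output reproduces the observed 1.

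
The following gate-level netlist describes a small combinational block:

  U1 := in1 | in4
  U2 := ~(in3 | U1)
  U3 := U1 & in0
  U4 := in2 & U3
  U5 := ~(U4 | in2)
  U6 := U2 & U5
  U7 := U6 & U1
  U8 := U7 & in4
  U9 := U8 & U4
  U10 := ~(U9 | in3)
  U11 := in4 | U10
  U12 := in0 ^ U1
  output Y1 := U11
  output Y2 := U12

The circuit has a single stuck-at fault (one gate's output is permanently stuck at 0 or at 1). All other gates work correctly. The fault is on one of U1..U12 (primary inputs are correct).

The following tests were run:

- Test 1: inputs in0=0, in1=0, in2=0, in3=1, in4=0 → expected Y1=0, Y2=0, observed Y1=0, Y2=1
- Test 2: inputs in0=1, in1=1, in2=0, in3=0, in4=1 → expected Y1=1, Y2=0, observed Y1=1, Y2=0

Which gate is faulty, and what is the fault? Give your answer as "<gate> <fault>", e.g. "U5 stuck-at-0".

U1 stuck-at-1

Fault-free values for test 1 (in0=0, in1=0, in2=0, in3=1, in4=0): U1=0, U2=0, U3=0, U4=0, U5=1, U6=0, U7=0, U8=0, U9=0, U10=0, U11=0, U12=0, giving Y1=0, Y2=0. Observed Y1=0, Y2=1.
Test 1: faults giving observed Y1=0, Y2=1 are {U1 stuck-at-1, U12 stuck-at-1}.
Test 2 (in0=1, in1=1, in2=0, in3=0, in4=1): fault-free U1=1, U2=0, U3=1, U4=0, U5=1, U6=0, U7=0, U8=0, U9=0, U10=1, U11=1, U12=0 → Y1=1, Y2=0; observed Y1=1, Y2=0. Eliminates U12 stuck-at-1.
Only U1 stuck-at-1 is consistent with every test.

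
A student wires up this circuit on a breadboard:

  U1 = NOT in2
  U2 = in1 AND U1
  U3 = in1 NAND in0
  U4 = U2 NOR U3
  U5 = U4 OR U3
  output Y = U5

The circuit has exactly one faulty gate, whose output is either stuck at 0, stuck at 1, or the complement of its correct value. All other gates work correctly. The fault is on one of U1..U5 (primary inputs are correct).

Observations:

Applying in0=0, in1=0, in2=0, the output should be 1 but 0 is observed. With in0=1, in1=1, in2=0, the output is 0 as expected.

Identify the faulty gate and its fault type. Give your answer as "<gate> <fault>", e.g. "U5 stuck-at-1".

U5 stuck-at-0

Fault-free values for test 1 (in0=0, in1=0, in2=0): U1=1, U2=0, U3=1, U4=0, U5=1, giving Y=1. Observed 0.
Test 1: faults giving observed 0 are {U5 stuck-at-0, U5 inverted output}.
Test 2 (in0=1, in1=1, in2=0): fault-free U1=1, U2=1, U3=0, U4=0, U5=0 → 0; observed 0. Eliminates U5 inverted output.
Only U5 stuck-at-0 is consistent with every test.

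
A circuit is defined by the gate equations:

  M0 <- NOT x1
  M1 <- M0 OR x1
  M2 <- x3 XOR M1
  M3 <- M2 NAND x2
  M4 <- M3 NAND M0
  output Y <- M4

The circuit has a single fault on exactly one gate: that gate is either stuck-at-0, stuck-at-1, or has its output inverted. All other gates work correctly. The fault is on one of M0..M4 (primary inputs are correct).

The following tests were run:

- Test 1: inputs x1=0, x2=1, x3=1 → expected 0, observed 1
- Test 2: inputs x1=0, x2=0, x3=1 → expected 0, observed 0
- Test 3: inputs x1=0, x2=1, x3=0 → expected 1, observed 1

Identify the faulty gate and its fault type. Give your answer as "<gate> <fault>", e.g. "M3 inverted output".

Fault-free values for test 1 (x1=0, x2=1, x3=1): M0=1, M1=1, M2=0, M3=1, M4=0, giving Y=0. Observed 1.
Test 1: faults giving observed 1 are {M0 stuck-at-0, M0 inverted output, M1 stuck-at-0, M1 inverted output, M2 stuck-at-1, M2 inverted output, M3 stuck-at-0, M3 inverted output, M4 stuck-at-1, M4 inverted output}.
Test 2 (x1=0, x2=0, x3=1): fault-free M0=1, M1=1, M2=0, M3=1, M4=0 → 0; observed 0. Eliminates M0 stuck-at-0, M0 inverted output, M3 stuck-at-0, M3 inverted output, M4 stuck-at-1, M4 inverted output.
Test 3 (x1=0, x2=1, x3=0): fault-free M0=1, M1=1, M2=1, M3=0, M4=1 → 1; observed 1. Eliminates M1 stuck-at-0, M1 inverted output, M2 inverted output.
Only M2 stuck-at-1 is consistent with every test.

M2 stuck-at-1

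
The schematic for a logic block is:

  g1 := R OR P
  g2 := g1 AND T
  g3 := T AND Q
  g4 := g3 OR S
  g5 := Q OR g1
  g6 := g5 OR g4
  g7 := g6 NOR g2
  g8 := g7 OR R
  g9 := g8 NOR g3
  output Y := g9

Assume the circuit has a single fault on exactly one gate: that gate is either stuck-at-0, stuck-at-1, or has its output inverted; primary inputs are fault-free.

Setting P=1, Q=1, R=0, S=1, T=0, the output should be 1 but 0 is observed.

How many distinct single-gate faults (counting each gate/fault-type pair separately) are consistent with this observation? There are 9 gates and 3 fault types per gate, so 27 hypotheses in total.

10

Fault-free: g1=1, g2=0, g3=0, g4=1, g5=1, g6=1, g7=0, g8=0, g9=1 → 1. Observed 0.
  g1: none of the 3 fault types match ✗
  g2: none of the 3 fault types match ✗
  g3: stuck-at-1, inverted output ✓; others ✗
  g4: none of the 3 fault types match ✗
  g5: none of the 3 fault types match ✗
  g6: stuck-at-0, inverted output ✓; others ✗
  g7: stuck-at-1, inverted output ✓; others ✗
  g8: stuck-at-1, inverted output ✓; others ✗
  g9: stuck-at-0, inverted output ✓; others ✗
Consistent faults: {g3 stuck-at-1, g3 inverted output, g6 stuck-at-0, g6 inverted output, g7 stuck-at-1, g7 inverted output, g8 stuck-at-1, g8 inverted output, g9 stuck-at-0, g9 inverted output} — 10 in all.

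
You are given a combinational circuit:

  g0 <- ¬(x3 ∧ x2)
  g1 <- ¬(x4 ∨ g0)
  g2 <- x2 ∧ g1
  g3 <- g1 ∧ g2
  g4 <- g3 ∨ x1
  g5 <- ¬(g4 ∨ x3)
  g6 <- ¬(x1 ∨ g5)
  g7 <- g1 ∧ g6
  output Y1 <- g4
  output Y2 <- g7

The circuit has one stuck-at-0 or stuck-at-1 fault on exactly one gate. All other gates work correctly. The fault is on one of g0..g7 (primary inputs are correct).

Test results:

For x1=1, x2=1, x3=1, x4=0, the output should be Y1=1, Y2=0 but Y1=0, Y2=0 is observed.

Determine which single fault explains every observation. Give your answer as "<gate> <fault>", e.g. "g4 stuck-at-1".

Fault-free values for test 1 (x1=1, x2=1, x3=1, x4=0): g0=0, g1=1, g2=1, g3=1, g4=1, g5=0, g6=0, g7=0, giving Y1=1, Y2=0. Observed Y1=0, Y2=0.
Test 1: faults giving observed Y1=0, Y2=0 are {g4 stuck-at-0}.
Only g4 stuck-at-0 is consistent with every test.

g4 stuck-at-0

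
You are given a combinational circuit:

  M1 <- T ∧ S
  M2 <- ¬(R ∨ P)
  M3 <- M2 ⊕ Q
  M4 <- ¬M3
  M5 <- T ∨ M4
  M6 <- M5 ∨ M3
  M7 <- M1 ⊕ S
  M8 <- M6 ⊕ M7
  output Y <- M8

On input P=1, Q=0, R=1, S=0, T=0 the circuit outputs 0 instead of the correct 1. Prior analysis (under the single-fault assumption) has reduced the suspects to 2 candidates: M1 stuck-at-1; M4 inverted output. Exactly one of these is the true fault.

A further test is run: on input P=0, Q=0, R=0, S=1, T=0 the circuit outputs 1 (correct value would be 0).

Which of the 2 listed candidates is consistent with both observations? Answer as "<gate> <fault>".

M1 stuck-at-1

Evaluate each candidate on input P=0, Q=0, R=0, S=1, T=0:
  M1 stuck-at-1: M1=1 [stuck-at-1], M2=1, M3=1, M4=0, M5=0, M6=1, M7=0, M8=1 → 1 — matches
  M4 inverted output: M1=0, M2=1, M3=1, M4=1 [inverted output], M5=1, M6=1, M7=1, M8=0 → 0 — eliminated
Only M1 stuck-at-1 reproduces the observed 1.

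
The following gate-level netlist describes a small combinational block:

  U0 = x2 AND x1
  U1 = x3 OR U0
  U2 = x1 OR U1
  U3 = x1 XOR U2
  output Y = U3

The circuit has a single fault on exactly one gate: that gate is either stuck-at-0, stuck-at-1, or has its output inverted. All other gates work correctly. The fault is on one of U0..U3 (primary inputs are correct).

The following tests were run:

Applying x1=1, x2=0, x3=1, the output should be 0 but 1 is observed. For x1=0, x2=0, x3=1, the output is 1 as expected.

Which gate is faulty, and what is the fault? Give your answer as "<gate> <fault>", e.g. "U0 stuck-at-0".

U3 stuck-at-1

Fault-free values for test 1 (x1=1, x2=0, x3=1): U0=0, U1=1, U2=1, U3=0, giving Y=0. Observed 1.
Test 1: faults giving observed 1 are {U2 stuck-at-0, U2 inverted output, U3 stuck-at-1, U3 inverted output}.
Test 2 (x1=0, x2=0, x3=1): fault-free U0=0, U1=1, U2=1, U3=1 → 1; observed 1. Eliminates U2 stuck-at-0, U2 inverted output, U3 inverted output.
Only U3 stuck-at-1 is consistent with every test.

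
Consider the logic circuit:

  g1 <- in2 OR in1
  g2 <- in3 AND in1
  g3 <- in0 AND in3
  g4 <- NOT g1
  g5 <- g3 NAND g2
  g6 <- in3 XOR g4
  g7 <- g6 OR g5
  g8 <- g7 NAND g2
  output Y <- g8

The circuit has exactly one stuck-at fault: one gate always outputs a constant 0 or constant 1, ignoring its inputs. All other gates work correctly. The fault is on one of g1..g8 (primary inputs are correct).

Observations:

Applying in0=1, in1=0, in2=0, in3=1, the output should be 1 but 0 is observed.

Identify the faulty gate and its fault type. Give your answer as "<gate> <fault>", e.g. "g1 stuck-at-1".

Fault-free values for test 1 (in0=1, in1=0, in2=0, in3=1): g1=0, g2=0, g3=1, g4=1, g5=1, g6=0, g7=1, g8=1, giving Y=1. Observed 0.
Test 1: faults giving observed 0 are {g8 stuck-at-0}.
Only g8 stuck-at-0 is consistent with every test.

g8 stuck-at-0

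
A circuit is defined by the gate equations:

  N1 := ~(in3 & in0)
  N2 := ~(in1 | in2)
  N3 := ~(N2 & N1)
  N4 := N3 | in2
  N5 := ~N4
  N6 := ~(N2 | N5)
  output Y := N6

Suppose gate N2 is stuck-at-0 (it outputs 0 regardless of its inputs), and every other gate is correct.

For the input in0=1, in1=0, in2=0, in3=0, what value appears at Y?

Propagate with N2 forced: N1=1, N2=0 [stuck-at-0], N3=1, N4=1, N5=0, N6=1.
So Y = 1. (Without the fault it would be 0.)

1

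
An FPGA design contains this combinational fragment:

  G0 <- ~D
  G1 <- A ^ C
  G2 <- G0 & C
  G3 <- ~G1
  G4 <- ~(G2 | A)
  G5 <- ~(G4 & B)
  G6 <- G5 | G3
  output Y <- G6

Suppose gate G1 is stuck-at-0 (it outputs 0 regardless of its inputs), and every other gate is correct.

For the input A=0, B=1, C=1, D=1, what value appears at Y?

1

Propagate with G1 forced: G0=0, G1=0 [stuck-at-0], G2=0, G3=1, G4=1, G5=0, G6=1.
So Y = 1. (Without the fault it would be 0.)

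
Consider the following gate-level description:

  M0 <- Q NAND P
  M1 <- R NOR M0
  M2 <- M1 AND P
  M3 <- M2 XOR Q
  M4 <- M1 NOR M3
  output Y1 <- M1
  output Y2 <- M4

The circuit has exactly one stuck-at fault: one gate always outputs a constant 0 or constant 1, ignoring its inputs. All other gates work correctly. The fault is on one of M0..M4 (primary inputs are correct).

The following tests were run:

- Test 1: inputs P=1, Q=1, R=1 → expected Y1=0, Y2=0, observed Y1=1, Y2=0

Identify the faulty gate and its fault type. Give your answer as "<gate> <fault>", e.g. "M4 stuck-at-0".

Fault-free values for test 1 (P=1, Q=1, R=1): M0=0, M1=0, M2=0, M3=1, M4=0, giving Y1=0, Y2=0. Observed Y1=1, Y2=0.
Test 1: faults giving observed Y1=1, Y2=0 are {M1 stuck-at-1}.
Only M1 stuck-at-1 is consistent with every test.

M1 stuck-at-1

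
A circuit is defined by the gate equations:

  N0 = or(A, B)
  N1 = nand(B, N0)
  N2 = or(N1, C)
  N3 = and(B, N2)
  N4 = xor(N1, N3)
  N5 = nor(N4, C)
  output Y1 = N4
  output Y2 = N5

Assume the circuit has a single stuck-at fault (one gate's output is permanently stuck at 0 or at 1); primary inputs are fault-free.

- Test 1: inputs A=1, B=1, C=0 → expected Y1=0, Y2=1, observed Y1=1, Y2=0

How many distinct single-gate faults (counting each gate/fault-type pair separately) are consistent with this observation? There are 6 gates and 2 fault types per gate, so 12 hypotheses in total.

Fault-free: N0=1, N1=0, N2=0, N3=0, N4=0, N5=1 → Y1=0, Y2=1. Observed Y1=1, Y2=0.
  N0 stuck-at-0: output Y1=0, Y2=1 ✗
  N0 stuck-at-1: output Y1=0, Y2=1 ✗
  N1 stuck-at-0: output Y1=0, Y2=1 ✗
  N1 stuck-at-1: output Y1=0, Y2=1 ✗
  N2 stuck-at-0: output Y1=0, Y2=1 ✗
  N2 stuck-at-1: output Y1=1, Y2=0 ✓
  N3 stuck-at-0: output Y1=0, Y2=1 ✗
  N3 stuck-at-1: output Y1=1, Y2=0 ✓
  N4 stuck-at-0: output Y1=0, Y2=1 ✗
  N4 stuck-at-1: output Y1=1, Y2=0 ✓
  N5 stuck-at-0: output Y1=0, Y2=0 ✗
  N5 stuck-at-1: output Y1=0, Y2=1 ✗
Consistent faults: {N2 stuck-at-1, N3 stuck-at-1, N4 stuck-at-1} — 3 in all.

3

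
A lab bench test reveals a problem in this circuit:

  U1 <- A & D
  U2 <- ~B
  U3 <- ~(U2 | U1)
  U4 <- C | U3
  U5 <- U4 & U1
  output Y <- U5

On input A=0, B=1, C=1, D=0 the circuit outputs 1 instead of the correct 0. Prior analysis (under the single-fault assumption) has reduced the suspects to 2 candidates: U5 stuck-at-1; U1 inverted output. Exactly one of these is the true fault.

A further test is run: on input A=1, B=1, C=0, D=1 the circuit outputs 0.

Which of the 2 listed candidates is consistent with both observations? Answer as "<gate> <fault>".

Evaluate each candidate on input A=1, B=1, C=0, D=1:
  U5 stuck-at-1: U1=1, U2=0, U3=0, U4=0, U5=1 [stuck-at-1] → 1 — eliminated
  U1 inverted output: U1=0 [inverted output], U2=0, U3=1, U4=1, U5=0 → 0 — matches
Only U1 inverted output reproduces the observed 0.

U1 inverted output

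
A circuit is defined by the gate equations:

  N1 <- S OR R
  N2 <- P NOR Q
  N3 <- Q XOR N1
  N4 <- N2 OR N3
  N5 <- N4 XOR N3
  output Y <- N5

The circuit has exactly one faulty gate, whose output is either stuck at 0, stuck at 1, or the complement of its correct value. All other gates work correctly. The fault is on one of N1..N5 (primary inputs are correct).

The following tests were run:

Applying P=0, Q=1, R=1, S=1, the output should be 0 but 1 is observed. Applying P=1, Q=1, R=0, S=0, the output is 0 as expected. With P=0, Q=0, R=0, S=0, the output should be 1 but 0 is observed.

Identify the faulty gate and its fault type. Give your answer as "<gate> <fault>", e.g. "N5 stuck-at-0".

N2 inverted output

Fault-free values for test 1 (P=0, Q=1, R=1, S=1): N1=1, N2=0, N3=0, N4=0, N5=0, giving Y=0. Observed 1.
Test 1: faults giving observed 1 are {N2 stuck-at-1, N2 inverted output, N4 stuck-at-1, N4 inverted output, N5 stuck-at-1, N5 inverted output}.
Test 2 (P=1, Q=1, R=0, S=0): fault-free N1=0, N2=0, N3=1, N4=1, N5=0 → 0; observed 0. Eliminates N4 inverted output, N5 stuck-at-1, N5 inverted output.
Test 3 (P=0, Q=0, R=0, S=0): fault-free N1=0, N2=1, N3=0, N4=1, N5=1 → 1; observed 0. Eliminates N2 stuck-at-1, N4 stuck-at-1.
Only N2 inverted output is consistent with every test.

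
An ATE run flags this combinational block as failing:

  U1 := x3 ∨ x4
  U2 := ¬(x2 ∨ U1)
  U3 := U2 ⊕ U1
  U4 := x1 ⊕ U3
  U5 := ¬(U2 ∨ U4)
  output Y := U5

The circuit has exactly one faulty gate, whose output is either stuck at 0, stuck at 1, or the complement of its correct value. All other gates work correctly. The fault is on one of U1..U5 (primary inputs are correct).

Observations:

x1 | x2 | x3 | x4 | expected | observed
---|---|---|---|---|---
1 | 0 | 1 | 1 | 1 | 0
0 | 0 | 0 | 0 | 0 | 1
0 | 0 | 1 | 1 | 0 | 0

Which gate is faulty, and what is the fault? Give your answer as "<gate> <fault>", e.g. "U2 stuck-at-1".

U2 inverted output

Fault-free values for test 1 (x1=1, x2=0, x3=1, x4=1): U1=1, U2=0, U3=1, U4=0, U5=1, giving Y=1. Observed 0.
Test 1: faults giving observed 0 are {U1 stuck-at-0, U1 inverted output, U2 stuck-at-1, U2 inverted output, U3 stuck-at-0, U3 inverted output, U4 stuck-at-1, U4 inverted output, U5 stuck-at-0, U5 inverted output}.
Test 2 (x1=0, x2=0, x3=0, x4=0): fault-free U1=0, U2=1, U3=1, U4=1, U5=0 → 0; observed 1. Eliminates U1 stuck-at-0, U1 inverted output, U2 stuck-at-1, U3 stuck-at-0, U3 inverted output, U4 stuck-at-1, U4 inverted output, U5 stuck-at-0.
Test 3 (x1=0, x2=0, x3=1, x4=1): fault-free U1=1, U2=0, U3=1, U4=1, U5=0 → 0; observed 0. Eliminates U5 inverted output.
Only U2 inverted output is consistent with every test.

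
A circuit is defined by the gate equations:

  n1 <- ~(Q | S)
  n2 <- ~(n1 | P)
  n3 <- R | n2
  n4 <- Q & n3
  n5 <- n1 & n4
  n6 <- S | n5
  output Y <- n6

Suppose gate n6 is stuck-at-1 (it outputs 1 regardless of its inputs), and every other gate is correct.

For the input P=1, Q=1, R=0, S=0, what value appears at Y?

1

Propagate with n6 forced: n1=0, n2=0, n3=0, n4=0, n5=0, n6=1 [stuck-at-1].
So Y = 1. (Without the fault it would be 0.)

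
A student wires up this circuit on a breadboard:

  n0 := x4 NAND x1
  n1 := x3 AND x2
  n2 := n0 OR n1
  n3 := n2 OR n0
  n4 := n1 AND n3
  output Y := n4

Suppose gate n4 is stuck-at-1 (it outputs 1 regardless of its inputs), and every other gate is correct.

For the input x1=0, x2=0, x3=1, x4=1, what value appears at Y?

1

Propagate with n4 forced: n0=1, n1=0, n2=1, n3=1, n4=1 [stuck-at-1].
So Y = 1. (Without the fault it would be 0.)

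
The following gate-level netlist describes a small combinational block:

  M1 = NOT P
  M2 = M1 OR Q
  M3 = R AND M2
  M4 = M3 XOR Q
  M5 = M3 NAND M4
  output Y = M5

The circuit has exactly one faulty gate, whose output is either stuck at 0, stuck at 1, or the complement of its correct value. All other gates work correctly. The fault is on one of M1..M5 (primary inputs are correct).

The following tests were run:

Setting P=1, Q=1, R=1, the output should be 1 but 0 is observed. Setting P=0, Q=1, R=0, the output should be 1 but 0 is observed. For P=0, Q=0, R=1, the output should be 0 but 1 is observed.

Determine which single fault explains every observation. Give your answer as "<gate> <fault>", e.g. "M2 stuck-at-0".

Fault-free values for test 1 (P=1, Q=1, R=1): M1=0, M2=1, M3=1, M4=0, M5=1, giving Y=1. Observed 0.
Test 1: faults giving observed 0 are {M4 stuck-at-1, M4 inverted output, M5 stuck-at-0, M5 inverted output}.
Test 2 (P=0, Q=1, R=0): fault-free M1=1, M2=1, M3=0, M4=1, M5=1 → 1; observed 0. Eliminates M4 stuck-at-1, M4 inverted output.
Test 3 (P=0, Q=0, R=1): fault-free M1=1, M2=1, M3=1, M4=1, M5=0 → 0; observed 1. Eliminates M5 stuck-at-0.
Only M5 inverted output is consistent with every test.

M5 inverted output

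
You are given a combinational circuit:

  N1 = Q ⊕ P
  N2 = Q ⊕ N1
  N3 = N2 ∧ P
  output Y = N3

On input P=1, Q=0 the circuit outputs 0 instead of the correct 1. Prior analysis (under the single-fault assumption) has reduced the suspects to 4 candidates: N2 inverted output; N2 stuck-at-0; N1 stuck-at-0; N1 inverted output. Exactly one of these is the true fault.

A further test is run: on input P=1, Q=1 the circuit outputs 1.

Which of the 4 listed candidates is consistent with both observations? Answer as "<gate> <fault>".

Evaluate each candidate on input P=1, Q=1:
  N2 inverted output: N1=0, N2=0 [inverted output], N3=0 → 0 — eliminated
  N2 stuck-at-0: N1=0, N2=0 [stuck-at-0], N3=0 → 0 — eliminated
  N1 stuck-at-0: N1=0 [stuck-at-0], N2=1, N3=1 → 1 — matches
  N1 inverted output: N1=1 [inverted output], N2=0, N3=0 → 0 — eliminated
Only N1 stuck-at-0 reproduces the observed 1.

N1 stuck-at-0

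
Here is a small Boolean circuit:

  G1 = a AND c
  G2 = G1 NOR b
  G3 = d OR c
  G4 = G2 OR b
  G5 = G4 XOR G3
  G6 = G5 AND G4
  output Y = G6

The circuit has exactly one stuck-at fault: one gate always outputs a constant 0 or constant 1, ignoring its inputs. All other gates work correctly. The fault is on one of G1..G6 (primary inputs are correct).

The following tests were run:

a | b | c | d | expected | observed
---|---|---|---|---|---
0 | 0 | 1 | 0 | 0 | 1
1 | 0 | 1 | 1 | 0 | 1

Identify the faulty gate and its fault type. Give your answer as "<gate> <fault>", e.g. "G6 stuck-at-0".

Fault-free values for test 1 (a=0, b=0, c=1, d=0): G1=0, G2=1, G3=1, G4=1, G5=0, G6=0, giving Y=0. Observed 1.
Test 1: faults giving observed 1 are {G3 stuck-at-0, G5 stuck-at-1, G6 stuck-at-1}.
Test 2 (a=1, b=0, c=1, d=1): fault-free G1=1, G2=0, G3=1, G4=0, G5=1, G6=0 → 0; observed 1. Eliminates G3 stuck-at-0, G5 stuck-at-1.
Only G6 stuck-at-1 is consistent with every test.

G6 stuck-at-1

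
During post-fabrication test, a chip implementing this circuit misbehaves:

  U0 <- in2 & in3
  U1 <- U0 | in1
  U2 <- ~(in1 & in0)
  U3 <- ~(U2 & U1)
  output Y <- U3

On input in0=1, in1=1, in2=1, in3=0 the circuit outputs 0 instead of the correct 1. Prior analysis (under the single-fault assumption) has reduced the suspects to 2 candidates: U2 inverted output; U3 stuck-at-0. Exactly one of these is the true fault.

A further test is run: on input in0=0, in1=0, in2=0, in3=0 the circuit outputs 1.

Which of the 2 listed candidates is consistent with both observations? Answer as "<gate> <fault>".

Evaluate each candidate on input in0=0, in1=0, in2=0, in3=0:
  U2 inverted output: U0=0, U1=0, U2=0 [inverted output], U3=1 → 1 — matches
  U3 stuck-at-0: U0=0, U1=0, U2=1, U3=0 [stuck-at-0] → 0 — eliminated
Only U2 inverted output reproduces the observed 1.

U2 inverted output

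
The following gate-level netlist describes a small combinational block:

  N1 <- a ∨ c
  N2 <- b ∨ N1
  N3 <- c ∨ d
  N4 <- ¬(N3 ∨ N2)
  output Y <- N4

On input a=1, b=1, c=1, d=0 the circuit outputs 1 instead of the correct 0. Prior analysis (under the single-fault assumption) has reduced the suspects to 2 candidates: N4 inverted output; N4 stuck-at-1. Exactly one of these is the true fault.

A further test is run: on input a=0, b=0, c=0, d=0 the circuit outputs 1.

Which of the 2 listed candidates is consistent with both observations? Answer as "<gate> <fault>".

N4 stuck-at-1

Evaluate each candidate on input a=0, b=0, c=0, d=0:
  N4 inverted output: N1=0, N2=0, N3=0, N4=0 [inverted output] → 0 — eliminated
  N4 stuck-at-1: N1=0, N2=0, N3=0, N4=1 [stuck-at-1] → 1 — matches
Only N4 stuck-at-1 reproduces the observed 1.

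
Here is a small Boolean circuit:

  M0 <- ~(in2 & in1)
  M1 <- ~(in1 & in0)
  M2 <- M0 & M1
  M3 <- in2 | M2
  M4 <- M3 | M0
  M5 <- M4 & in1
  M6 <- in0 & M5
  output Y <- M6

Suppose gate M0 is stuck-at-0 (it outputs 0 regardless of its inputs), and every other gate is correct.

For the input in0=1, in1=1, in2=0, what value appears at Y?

0

Propagate with M0 forced: M0=0 [stuck-at-0], M1=0, M2=0, M3=0, M4=0, M5=0, M6=0.
So Y = 0. (Without the fault it would be 1.)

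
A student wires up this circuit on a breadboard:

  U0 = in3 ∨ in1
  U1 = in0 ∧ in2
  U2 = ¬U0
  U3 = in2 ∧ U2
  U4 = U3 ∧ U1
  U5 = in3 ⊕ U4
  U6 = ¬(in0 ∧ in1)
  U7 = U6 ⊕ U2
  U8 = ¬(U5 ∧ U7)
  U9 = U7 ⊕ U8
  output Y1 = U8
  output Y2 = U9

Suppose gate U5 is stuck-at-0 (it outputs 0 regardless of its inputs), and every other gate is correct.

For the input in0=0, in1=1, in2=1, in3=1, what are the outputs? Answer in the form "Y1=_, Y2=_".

Propagate with U5 forced: U0=1, U1=0, U2=0, U3=0, U4=0, U5=0 [stuck-at-0], U6=1, U7=1, U8=1, U9=0.
So the outputs are Y1=1, Y2=0. (Without the fault they would be Y1=0, Y2=1.)

Y1=1, Y2=0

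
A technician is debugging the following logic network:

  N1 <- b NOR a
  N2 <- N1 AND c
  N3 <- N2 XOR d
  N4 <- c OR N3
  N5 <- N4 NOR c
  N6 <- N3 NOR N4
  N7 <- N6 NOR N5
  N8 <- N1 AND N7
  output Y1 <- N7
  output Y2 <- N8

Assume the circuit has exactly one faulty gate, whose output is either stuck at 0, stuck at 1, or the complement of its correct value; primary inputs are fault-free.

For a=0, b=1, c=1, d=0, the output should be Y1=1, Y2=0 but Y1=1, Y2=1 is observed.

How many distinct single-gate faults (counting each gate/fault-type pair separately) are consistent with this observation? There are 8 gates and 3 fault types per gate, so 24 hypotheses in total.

Fault-free: N1=0, N2=0, N3=0, N4=1, N5=0, N6=0, N7=1, N8=0 → Y1=1, Y2=0. Observed Y1=1, Y2=1.
  N1: stuck-at-1, inverted output ✓; others ✗
  N2: none of the 3 fault types match ✗
  N3: none of the 3 fault types match ✗
  N4: none of the 3 fault types match ✗
  N5: none of the 3 fault types match ✗
  N6: none of the 3 fault types match ✗
  N7: none of the 3 fault types match ✗
  N8: stuck-at-1, inverted output ✓; others ✗
Consistent faults: {N1 stuck-at-1, N1 inverted output, N8 stuck-at-1, N8 inverted output} — 4 in all.

4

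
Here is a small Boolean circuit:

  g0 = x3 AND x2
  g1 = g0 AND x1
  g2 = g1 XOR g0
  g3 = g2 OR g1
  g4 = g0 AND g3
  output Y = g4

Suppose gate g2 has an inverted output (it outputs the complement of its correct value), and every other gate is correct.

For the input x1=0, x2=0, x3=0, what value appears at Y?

Propagate with g2 forced: g0=0, g1=0, g2=1 [inverted output], g3=1, g4=0.
So Y = 0. (Same as the fault-free value — the fault is masked on this input.)

0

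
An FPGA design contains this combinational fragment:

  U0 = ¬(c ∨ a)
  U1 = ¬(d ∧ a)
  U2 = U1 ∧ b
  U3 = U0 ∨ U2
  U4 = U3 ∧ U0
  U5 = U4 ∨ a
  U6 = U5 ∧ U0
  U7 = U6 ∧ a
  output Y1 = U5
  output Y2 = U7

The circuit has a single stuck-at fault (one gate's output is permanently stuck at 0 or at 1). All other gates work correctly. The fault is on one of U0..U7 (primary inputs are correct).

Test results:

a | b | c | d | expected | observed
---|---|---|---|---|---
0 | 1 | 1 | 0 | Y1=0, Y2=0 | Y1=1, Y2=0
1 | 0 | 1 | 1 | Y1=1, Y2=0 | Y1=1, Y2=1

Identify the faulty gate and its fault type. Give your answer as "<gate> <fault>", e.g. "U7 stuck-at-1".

Fault-free values for test 1 (a=0, b=1, c=1, d=0): U0=0, U1=1, U2=1, U3=1, U4=0, U5=0, U6=0, U7=0, giving Y1=0, Y2=0. Observed Y1=1, Y2=0.
Test 1: faults giving observed Y1=1, Y2=0 are {U0 stuck-at-1, U4 stuck-at-1, U5 stuck-at-1}.
Test 2 (a=1, b=0, c=1, d=1): fault-free U0=0, U1=0, U2=0, U3=0, U4=0, U5=1, U6=0, U7=0 → Y1=1, Y2=0; observed Y1=1, Y2=1. Eliminates U4 stuck-at-1, U5 stuck-at-1.
Only U0 stuck-at-1 is consistent with every test.

U0 stuck-at-1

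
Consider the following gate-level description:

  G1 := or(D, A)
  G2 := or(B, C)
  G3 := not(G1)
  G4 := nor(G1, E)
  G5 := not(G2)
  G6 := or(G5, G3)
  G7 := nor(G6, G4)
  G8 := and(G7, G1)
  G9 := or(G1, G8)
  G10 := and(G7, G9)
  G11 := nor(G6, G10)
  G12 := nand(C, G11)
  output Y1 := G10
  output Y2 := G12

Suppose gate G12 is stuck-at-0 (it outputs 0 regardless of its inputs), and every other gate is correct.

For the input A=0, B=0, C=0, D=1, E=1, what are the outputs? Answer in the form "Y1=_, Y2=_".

Propagate with G12 forced: G1=1, G2=0, G3=0, G4=0, G5=1, G6=1, G7=0, G8=0, G9=1, G10=0, G11=0, G12=0 [stuck-at-0].
So the outputs are Y1=0, Y2=0. (Without the fault they would be Y1=0, Y2=1.)

Y1=0, Y2=0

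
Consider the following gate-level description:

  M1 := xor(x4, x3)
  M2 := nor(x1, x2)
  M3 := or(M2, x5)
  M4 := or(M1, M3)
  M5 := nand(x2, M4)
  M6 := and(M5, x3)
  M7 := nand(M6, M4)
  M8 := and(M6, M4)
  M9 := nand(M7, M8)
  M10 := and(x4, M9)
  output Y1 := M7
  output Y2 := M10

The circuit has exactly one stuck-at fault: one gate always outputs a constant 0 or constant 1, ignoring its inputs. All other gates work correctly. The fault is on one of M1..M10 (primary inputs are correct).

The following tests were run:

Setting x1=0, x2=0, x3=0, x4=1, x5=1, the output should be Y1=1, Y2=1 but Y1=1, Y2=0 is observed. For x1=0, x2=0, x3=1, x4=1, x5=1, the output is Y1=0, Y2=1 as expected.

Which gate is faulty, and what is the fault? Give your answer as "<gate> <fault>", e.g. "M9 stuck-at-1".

Fault-free values for test 1 (x1=0, x2=0, x3=0, x4=1, x5=1): M1=1, M2=1, M3=1, M4=1, M5=1, M6=0, M7=1, M8=0, M9=1, M10=1, giving Y1=1, Y2=1. Observed Y1=1, Y2=0.
Test 1: faults giving observed Y1=1, Y2=0 are {M8 stuck-at-1, M9 stuck-at-0, M10 stuck-at-0}.
Test 2 (x1=0, x2=0, x3=1, x4=1, x5=1): fault-free M1=0, M2=1, M3=1, M4=1, M5=1, M6=1, M7=0, M8=1, M9=1, M10=1 → Y1=0, Y2=1; observed Y1=0, Y2=1. Eliminates M9 stuck-at-0, M10 stuck-at-0.
Only M8 stuck-at-1 is consistent with every test.

M8 stuck-at-1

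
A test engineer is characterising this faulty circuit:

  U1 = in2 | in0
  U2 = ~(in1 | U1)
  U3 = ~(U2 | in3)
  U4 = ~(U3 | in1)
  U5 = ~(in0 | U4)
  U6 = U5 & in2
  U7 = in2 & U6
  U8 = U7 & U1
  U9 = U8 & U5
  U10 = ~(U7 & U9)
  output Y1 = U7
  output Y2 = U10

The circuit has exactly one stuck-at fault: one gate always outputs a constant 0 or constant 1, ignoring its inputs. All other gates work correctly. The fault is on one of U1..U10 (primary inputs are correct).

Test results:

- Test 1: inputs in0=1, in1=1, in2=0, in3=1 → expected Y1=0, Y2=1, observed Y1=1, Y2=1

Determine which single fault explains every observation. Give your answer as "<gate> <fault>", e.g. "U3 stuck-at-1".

Fault-free values for test 1 (in0=1, in1=1, in2=0, in3=1): U1=1, U2=0, U3=0, U4=0, U5=0, U6=0, U7=0, U8=0, U9=0, U10=1, giving Y1=0, Y2=1. Observed Y1=1, Y2=1.
Test 1: faults giving observed Y1=1, Y2=1 are {U7 stuck-at-1}.
Only U7 stuck-at-1 is consistent with every test.

U7 stuck-at-1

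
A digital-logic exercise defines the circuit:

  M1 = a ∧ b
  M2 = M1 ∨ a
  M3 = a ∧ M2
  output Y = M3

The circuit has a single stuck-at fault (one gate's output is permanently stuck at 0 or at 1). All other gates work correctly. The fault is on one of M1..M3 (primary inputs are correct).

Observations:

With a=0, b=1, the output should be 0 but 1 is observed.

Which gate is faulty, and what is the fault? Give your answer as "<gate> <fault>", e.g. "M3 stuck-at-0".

M3 stuck-at-1

Fault-free values for test 1 (a=0, b=1): M1=0, M2=0, M3=0, giving Y=0. Observed 1.
Test 1: faults giving observed 1 are {M3 stuck-at-1}.
Only M3 stuck-at-1 is consistent with every test.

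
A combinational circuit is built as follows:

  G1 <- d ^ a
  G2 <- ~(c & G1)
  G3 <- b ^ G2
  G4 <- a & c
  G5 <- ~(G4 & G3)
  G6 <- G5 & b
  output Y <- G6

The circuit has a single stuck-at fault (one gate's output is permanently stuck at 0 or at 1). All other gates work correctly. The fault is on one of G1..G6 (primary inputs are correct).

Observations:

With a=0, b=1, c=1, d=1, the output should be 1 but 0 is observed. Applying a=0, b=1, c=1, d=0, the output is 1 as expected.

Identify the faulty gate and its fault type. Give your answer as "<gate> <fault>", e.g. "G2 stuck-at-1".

Fault-free values for test 1 (a=0, b=1, c=1, d=1): G1=1, G2=0, G3=1, G4=0, G5=1, G6=1, giving Y=1. Observed 0.
Test 1: faults giving observed 0 are {G4 stuck-at-1, G5 stuck-at-0, G6 stuck-at-0}.
Test 2 (a=0, b=1, c=1, d=0): fault-free G1=0, G2=1, G3=0, G4=0, G5=1, G6=1 → 1; observed 1. Eliminates G5 stuck-at-0, G6 stuck-at-0.
Only G4 stuck-at-1 is consistent with every test.

G4 stuck-at-1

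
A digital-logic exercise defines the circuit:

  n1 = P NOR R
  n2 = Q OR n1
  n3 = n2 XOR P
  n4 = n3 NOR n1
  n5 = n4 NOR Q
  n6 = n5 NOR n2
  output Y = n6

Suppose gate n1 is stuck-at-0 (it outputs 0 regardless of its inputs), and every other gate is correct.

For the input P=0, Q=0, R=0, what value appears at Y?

1

Propagate with n1 forced: n1=0 [stuck-at-0], n2=0, n3=0, n4=1, n5=0, n6=1.
So Y = 1. (Without the fault it would be 0.)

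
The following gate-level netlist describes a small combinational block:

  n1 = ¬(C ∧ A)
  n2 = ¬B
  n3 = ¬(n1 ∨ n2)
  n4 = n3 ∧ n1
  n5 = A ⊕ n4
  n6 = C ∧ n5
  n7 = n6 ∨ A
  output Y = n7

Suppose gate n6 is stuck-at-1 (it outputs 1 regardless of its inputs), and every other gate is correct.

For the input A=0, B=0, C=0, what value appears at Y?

Propagate with n6 forced: n1=1, n2=1, n3=0, n4=0, n5=0, n6=1 [stuck-at-1], n7=1.
So Y = 1. (Without the fault it would be 0.)

1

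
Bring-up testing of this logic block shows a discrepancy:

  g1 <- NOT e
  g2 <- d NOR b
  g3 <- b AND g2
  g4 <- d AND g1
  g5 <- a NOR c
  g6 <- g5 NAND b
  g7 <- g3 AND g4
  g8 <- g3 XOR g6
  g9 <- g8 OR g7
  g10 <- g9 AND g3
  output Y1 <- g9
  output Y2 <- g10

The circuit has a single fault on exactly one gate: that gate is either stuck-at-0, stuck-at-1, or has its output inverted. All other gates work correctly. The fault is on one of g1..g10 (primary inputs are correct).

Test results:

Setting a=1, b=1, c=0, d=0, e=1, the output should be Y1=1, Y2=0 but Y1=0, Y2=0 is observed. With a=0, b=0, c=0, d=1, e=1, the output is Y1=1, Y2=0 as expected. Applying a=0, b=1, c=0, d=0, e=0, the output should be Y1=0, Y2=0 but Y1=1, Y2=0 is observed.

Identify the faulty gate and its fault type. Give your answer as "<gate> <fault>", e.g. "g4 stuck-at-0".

g5 inverted output

Fault-free values for test 1 (a=1, b=1, c=0, d=0, e=1): g1=0, g2=0, g3=0, g4=0, g5=0, g6=1, g7=0, g8=1, g9=1, g10=0, giving Y1=1, Y2=0. Observed Y1=0, Y2=0.
Test 1: faults giving observed Y1=0, Y2=0 are {g2 stuck-at-1, g2 inverted output, g3 stuck-at-1, g3 inverted output, g5 stuck-at-1, g5 inverted output, g6 stuck-at-0, g6 inverted output, g8 stuck-at-0, g8 inverted output, g9 stuck-at-0, g9 inverted output}.
Test 2 (a=0, b=0, c=0, d=1, e=1): fault-free g1=0, g2=0, g3=0, g4=0, g5=1, g6=1, g7=0, g8=1, g9=1, g10=0 → Y1=1, Y2=0; observed Y1=1, Y2=0. Eliminates g3 stuck-at-1, g3 inverted output, g6 stuck-at-0, g6 inverted output, g8 stuck-at-0, g8 inverted output, g9 stuck-at-0, g9 inverted output.
Test 3 (a=0, b=1, c=0, d=0, e=0): fault-free g1=1, g2=0, g3=0, g4=0, g5=1, g6=0, g7=0, g8=0, g9=0, g10=0 → Y1=0, Y2=0; observed Y1=1, Y2=0. Eliminates g2 stuck-at-1, g2 inverted output, g5 stuck-at-1.
Only g5 inverted output is consistent with every test.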